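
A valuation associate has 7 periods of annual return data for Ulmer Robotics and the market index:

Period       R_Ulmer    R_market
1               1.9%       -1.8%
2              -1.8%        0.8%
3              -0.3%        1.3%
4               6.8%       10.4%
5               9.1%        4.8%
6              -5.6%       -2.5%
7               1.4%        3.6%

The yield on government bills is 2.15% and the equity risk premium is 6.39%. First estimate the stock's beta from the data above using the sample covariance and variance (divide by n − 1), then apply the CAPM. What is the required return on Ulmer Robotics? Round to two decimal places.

7.68%

Mean R_i = (1.9 − 1.8 − 0.3 + 6.8 + 9.1 − 5.6 + 1.4) / 7 = 1.6429%
Mean R_m = (-1.8 + 0.8 + 1.3 + 10.4 + 4.8 − 2.5 + 3.6) / 7 = 2.3714%
Σ(R_i − R̄_i)(R_m − R̄_m) = 100.9186  ⇒  Cov = 100.9186 / 6 = 16.8198
Σ(R_m − R̄_m)² = 116.6143  ⇒  Var(R_m) = 116.6143 / 6 = 19.4357
β = Cov / Var(R_m) = 16.8198 / 19.4357 = 0.8654
E(R) = R_f + β × MRP = 2.15% + 0.8654 × 6.39% = 7.68%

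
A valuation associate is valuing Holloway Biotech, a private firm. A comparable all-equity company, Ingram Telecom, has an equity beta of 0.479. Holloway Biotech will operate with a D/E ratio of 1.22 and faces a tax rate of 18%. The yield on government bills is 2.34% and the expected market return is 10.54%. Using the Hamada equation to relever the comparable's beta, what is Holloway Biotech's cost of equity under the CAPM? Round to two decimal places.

10.20%

β_L = β_U × [1 + (1 − t)(D/E)] = 0.479 × [1 + (1 − 0.18) × 1.22]
    = 0.479 × [1 + 0.82 × 1.22] = 0.479 × 2.0004 = 0.9582
MRP = 10.54% − 2.34% = 8.20%
E(R) = R_f + β_L × MRP = 2.34% + 0.9582 × 8.20% = 10.20%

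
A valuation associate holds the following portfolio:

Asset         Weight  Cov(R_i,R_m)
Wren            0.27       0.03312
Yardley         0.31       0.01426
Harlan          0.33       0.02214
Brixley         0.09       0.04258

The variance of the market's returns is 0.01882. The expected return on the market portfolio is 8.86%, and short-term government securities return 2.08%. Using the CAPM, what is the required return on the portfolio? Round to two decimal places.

β_Wren = 0.03312 / 0.01882 = 1.7598
β_Yardley = 0.01426 / 0.01882 = 0.7577
β_Harlan = 0.02214 / 0.01882 = 1.1764
β_Brixley = 0.04258 / 0.01882 = 2.2625
β_P = Σ w_i β_i = 0.27×1.7598 + 0.31×0.7577 + 0.33×1.1764 + 0.09×2.2625 = 1.3019
MRP = 8.86% − 2.08% = 6.78%
E(R_P) = R_f + β_P × MRP = 2.08% + 1.3019 × 6.78% = 10.91%

10.91%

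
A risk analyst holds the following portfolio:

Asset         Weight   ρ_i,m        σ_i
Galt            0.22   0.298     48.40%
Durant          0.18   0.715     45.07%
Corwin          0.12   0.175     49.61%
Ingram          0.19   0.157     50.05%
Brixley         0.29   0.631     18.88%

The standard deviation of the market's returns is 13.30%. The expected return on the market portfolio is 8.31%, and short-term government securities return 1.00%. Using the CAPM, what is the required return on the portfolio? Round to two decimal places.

9.22%

β_Galt = 0.298 × 48.40% / 13.30% = 1.0845
β_Durant = 0.715 × 45.07% / 13.30% = 2.4229
β_Corwin = 0.175 × 49.61% / 13.30% = 0.6528
β_Ingram = 0.157 × 50.05% / 13.30% = 0.5908
β_Brixley = 0.631 × 18.88% / 13.30% = 0.8957
β_P = Σ w_i β_i = 0.22×1.0845 + 0.18×2.4229 + 0.12×0.6528 + 0.19×0.5908 + 0.29×0.8957 = 1.1251
MRP = 8.31% − 1.00% = 7.31%
E(R_P) = R_f + β_P × MRP = 1.00% + 1.1251 × 7.31% = 9.22%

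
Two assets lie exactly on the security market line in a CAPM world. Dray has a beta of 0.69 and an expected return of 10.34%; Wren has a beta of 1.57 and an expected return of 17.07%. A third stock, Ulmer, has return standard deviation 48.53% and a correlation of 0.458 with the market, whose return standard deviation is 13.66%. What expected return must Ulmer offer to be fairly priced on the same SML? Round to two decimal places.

MRP = (17.07% − 10.34%) / (1.57 − 0.69) = 7.6477%
R_f = 10.34% − 0.69 × 7.6477% = 5.0631%
β_Ulmer = ρ·σ_i/σ_m = 0.458 × 48.53 / 13.66 = 1.6271
E(R_Ulmer) = R_f + β × MRP = 5.0631% + 1.6271 × 7.6477% = 17.51%

17.51%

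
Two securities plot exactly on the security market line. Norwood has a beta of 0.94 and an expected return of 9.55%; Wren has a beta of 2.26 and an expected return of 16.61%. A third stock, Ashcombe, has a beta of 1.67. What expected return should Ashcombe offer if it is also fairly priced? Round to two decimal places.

13.45%

MRP (SML slope) = (16.61% − 9.55%) / (2.26 − 0.94) = 7.06% / 1.32 = 5.3485%
R_f (intercept) = 9.55% − 0.94 × 5.3485% = 4.5224%
E(R_Ashcombe) = R_f + β × MRP = 4.5224% + 1.67 × 5.3485% = 13.45%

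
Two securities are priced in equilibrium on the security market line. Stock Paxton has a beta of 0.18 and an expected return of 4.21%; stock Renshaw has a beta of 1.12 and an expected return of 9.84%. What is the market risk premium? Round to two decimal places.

Both satisfy E(R) = R_f + β·MRP, so the slope of the SML is
MRP = (9.84% − 4.21%) / (1.12 − 0.18) = 5.63% / 0.94 = 5.9894%

5.99%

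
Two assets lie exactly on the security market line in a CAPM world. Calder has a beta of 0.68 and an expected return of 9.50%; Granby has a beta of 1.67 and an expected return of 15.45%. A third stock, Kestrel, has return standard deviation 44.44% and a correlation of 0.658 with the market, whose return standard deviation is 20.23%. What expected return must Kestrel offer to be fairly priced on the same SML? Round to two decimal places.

14.10%

MRP = (15.45% − 9.50%) / (1.67 − 0.68) = 6.0101%
R_f = 9.50% − 0.68 × 6.0101% = 5.4131%
β_Kestrel = ρ·σ_i/σ_m = 0.658 × 44.44 / 20.23 = 1.4455
E(R_Kestrel) = R_f + β × MRP = 5.4131% + 1.4455 × 6.0101% = 14.10%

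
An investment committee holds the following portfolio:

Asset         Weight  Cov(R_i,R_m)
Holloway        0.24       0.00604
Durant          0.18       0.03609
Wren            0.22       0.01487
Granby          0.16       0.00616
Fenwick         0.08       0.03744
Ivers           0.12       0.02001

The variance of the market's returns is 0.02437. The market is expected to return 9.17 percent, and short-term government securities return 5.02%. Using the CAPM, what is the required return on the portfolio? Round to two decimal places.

β_Holloway = 0.00604 / 0.02437 = 0.2478
β_Durant = 0.03609 / 0.02437 = 1.4809
β_Wren = 0.01487 / 0.02437 = 0.6102
β_Granby = 0.00616 / 0.02437 = 0.2528
β_Fenwick = 0.03744 / 0.02437 = 1.5363
β_Ivers = 0.02001 / 0.02437 = 0.8211
β_P = Σ w_i β_i = 0.24×0.2478 + 0.18×1.4809 + 0.22×0.6102 + 0.16×0.2528 + 0.08×1.5363 + 0.12×0.8211 = 0.7222
MRP = 9.17% − 5.02% = 4.15%
E(R_P) = R_f + β_P × MRP = 5.02% + 0.7222 × 4.15% = 8.02%

8.02%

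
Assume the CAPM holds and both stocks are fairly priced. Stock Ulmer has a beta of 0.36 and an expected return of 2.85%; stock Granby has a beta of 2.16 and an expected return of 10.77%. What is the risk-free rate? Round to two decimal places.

1.27%

Both satisfy E(R) = R_f + β·MRP, so the slope of the SML is
MRP = (10.77% − 2.85%) / (2.16 − 0.36) = 7.92% / 1.80 = 4.4000%
R_f = E(R_Ulmer) − β_Ulmer·MRP = 2.85% − 0.36 × 4.4000% = 1.2660%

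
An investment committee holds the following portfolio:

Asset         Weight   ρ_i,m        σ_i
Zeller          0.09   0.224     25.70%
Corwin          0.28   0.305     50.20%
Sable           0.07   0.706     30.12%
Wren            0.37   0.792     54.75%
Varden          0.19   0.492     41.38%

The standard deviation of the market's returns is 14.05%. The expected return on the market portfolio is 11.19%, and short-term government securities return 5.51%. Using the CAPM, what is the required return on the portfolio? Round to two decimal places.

β_Zeller = 0.224 × 25.70% / 14.05% = 0.4097
β_Corwin = 0.305 × 50.20% / 14.05% = 1.0898
β_Sable = 0.706 × 30.12% / 14.05% = 1.5135
β_Wren = 0.792 × 54.75% / 14.05% = 3.0863
β_Varden = 0.492 × 41.38% / 14.05% = 1.4490
β_P = Σ w_i β_i = 0.09×0.4097 + 0.28×1.0898 + 0.07×1.5135 + 0.37×3.0863 + 0.19×1.4490 = 1.8652
MRP = 11.19% − 5.51% = 5.68%
E(R_P) = R_f + β_P × MRP = 5.51% + 1.8652 × 5.68% = 16.10%

16.10%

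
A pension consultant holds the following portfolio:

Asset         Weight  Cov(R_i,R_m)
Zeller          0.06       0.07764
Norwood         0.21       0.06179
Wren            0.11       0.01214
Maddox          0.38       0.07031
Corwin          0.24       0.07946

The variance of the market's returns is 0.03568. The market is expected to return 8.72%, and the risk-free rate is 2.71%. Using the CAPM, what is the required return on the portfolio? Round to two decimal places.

13.62%

β_Zeller = 0.07764 / 0.03568 = 2.1760
β_Norwood = 0.06179 / 0.03568 = 1.7318
β_Wren = 0.01214 / 0.03568 = 0.3402
β_Maddox = 0.07031 / 0.03568 = 1.9706
β_Corwin = 0.07946 / 0.03568 = 2.2270
β_P = Σ w_i β_i = 0.06×2.1760 + 0.21×1.7318 + 0.11×0.3402 + 0.38×1.9706 + 0.24×2.2270 = 1.8150
MRP = 8.72% − 2.71% = 6.01%
E(R_P) = R_f + β_P × MRP = 2.71% + 1.8150 × 6.01% = 13.62%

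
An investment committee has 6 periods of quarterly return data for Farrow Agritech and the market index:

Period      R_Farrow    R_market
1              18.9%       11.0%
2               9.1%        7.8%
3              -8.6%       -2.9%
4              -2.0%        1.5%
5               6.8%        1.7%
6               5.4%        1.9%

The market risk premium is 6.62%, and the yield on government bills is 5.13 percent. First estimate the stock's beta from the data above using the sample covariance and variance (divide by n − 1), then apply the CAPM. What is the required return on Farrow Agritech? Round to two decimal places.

Mean R_i = (18.9 + 9.1 − 8.6 − 2.0 + 6.8 + 5.4) / 6 = 4.9333%
Mean R_m = (11.0 + 7.8 − 2.9 + 1.5 + 1.7 + 1.9) / 6 = 3.5000%
Σ(R_i − R̄_i)(R_m − R̄_m) = 219.0400  ⇒  Cov = 219.0400 / 5 = 43.8080
Σ(R_m − R̄_m)² = 125.5000  ⇒  Var(R_m) = 125.5000 / 5 = 25.1000
β = Cov / Var(R_m) = 43.8080 / 25.1000 = 1.7453
E(R) = R_f + β × MRP = 5.13% + 1.7453 × 6.62% = 16.68%

16.68%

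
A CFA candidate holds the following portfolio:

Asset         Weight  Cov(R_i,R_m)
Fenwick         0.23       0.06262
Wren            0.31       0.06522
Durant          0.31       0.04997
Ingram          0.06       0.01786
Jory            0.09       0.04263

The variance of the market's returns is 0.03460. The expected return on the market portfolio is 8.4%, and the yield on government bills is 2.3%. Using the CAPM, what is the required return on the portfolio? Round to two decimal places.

12.00%

β_Fenwick = 0.06262 / 0.03460 = 1.8098
β_Wren = 0.06522 / 0.03460 = 1.8850
β_Durant = 0.04997 / 0.03460 = 1.4442
β_Ingram = 0.01786 / 0.03460 = 0.5162
β_Jory = 0.04263 / 0.03460 = 1.2321
β_P = Σ w_i β_i = 0.23×1.8098 + 0.31×1.8850 + 0.31×1.4442 + 0.06×0.5162 + 0.09×1.2321 = 1.5902
MRP = 8.4% − 2.3% = 6.10%
E(R_P) = R_f + β_P × MRP = 2.3% + 1.5902 × 6.1% = 12.00%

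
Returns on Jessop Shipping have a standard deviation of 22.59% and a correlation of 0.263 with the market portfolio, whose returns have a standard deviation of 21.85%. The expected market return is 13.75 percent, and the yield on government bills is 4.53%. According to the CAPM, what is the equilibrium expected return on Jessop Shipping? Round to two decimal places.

β = ρ × σ_i / σ_m = 0.263 × 22.59% / 21.85% = 0.2719
MRP = 13.75% − 4.53% = 9.22%
E(R) = 4.53% + 0.2719 × 9.22% = 7.04%

7.04%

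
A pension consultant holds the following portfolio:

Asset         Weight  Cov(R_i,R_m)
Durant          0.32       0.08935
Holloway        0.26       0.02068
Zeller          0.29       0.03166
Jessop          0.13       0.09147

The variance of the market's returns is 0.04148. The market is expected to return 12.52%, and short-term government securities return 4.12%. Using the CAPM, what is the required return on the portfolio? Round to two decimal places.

15.27%

β_Durant = 0.08935 / 0.04148 = 2.1541
β_Holloway = 0.02068 / 0.04148 = 0.4986
β_Zeller = 0.03166 / 0.04148 = 0.7633
β_Jessop = 0.09147 / 0.04148 = 2.2052
β_P = Σ w_i β_i = 0.32×2.1541 + 0.26×0.4986 + 0.29×0.7633 + 0.13×2.2052 = 1.3270
MRP = 12.52% − 4.12% = 8.40%
E(R_P) = R_f + β_P × MRP = 4.12% + 1.3270 × 8.40% = 15.27%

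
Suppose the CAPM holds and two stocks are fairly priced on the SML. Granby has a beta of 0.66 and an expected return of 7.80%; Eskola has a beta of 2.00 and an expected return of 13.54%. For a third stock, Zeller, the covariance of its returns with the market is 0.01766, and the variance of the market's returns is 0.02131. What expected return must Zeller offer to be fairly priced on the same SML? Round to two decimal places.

8.52%

MRP = (13.54% − 7.80%) / (2.00 − 0.66) = 4.2836%
R_f = 7.80% − 0.66 × 4.2836% = 4.9728%
β_Zeller = Cov / Var(R_m) = 0.01766 / 0.02131 = 0.8287
E(R_Zeller) = R_f + β × MRP = 4.9728% + 0.8287 × 4.2836% = 8.52%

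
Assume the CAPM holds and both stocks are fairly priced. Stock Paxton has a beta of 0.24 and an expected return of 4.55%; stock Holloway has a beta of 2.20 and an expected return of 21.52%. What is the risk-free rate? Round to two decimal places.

2.47%

Both satisfy E(R) = R_f + β·MRP, so the slope of the SML is
MRP = (21.52% − 4.55%) / (2.20 − 0.24) = 16.97% / 1.96 = 8.6582%
R_f = E(R_Paxton) − β_Paxton·MRP = 4.55% − 0.24 × 8.6582% = 2.4720%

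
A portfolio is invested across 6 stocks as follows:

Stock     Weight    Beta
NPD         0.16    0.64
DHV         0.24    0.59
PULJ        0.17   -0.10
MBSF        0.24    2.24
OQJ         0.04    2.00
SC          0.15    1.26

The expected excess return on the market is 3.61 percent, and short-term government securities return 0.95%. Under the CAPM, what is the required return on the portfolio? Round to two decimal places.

β_P = Σ w_i β_i = 0.16×0.64 + 0.24×0.59 + 0.17×-0.10 + 0.24×2.24 + 0.04×2.00 + 0.15×1.26 = 1.0336
E(R_P) = R_f + β_P × MRP = 0.95% + 1.0336 × 3.61% = 4.68%

4.68%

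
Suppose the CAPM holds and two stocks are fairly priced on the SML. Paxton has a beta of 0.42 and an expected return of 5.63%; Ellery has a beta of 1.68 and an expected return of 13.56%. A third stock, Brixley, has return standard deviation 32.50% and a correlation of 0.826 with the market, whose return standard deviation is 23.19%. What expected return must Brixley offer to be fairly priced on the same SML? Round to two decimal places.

MRP = (13.56% − 5.63%) / (1.68 − 0.42) = 6.2937%
R_f = 5.63% − 0.42 × 6.2937% = 2.9866%
β_Brixley = ρ·σ_i/σ_m = 0.826 × 32.50 / 23.19 = 1.1576
E(R_Brixley) = R_f + β × MRP = 2.9866% + 1.1576 × 6.2937% = 10.27%

10.27%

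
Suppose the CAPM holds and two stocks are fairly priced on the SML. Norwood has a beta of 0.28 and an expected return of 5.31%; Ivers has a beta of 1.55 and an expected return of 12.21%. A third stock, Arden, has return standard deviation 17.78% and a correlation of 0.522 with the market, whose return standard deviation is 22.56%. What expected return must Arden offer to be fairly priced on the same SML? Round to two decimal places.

MRP = (12.21% − 5.31%) / (1.55 − 0.28) = 5.4331%
R_f = 5.31% − 0.28 × 5.4331% = 3.7887%
β_Arden = ρ·σ_i/σ_m = 0.522 × 17.78 / 22.56 = 0.4114
E(R_Arden) = R_f + β × MRP = 3.7887% + 0.4114 × 5.4331% = 6.02%

6.02%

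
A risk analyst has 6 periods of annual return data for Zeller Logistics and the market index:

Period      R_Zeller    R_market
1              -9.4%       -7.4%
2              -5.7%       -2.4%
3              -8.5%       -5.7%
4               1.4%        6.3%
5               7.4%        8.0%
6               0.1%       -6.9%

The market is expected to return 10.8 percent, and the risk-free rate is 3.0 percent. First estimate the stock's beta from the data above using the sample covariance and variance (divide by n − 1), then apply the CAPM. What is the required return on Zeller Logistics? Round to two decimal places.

Mean R_i = (-9.4 − 5.7 − 8.5 + 1.4 + 7.4 + 0.1) / 6 = -2.4500%
Mean R_m = (-7.4 − 2.4 − 5.7 + 6.3 + 8.0 − 6.9) / 6 = -1.3500%
Σ(R_i − R̄_i)(R_m − R̄_m) = 179.1750  ⇒  Cov = 179.1750 / 5 = 35.8350
Σ(R_m − R̄_m)² = 233.3750  ⇒  Var(R_m) = 233.3750 / 5 = 46.6750
β = Cov / Var(R_m) = 35.8350 / 46.6750 = 0.7678
MRP = 10.8% − 3.0% = 7.80%
E(R) = R_f + β × MRP = 3.0% + 0.7678 × 7.8% = 8.99%

8.99%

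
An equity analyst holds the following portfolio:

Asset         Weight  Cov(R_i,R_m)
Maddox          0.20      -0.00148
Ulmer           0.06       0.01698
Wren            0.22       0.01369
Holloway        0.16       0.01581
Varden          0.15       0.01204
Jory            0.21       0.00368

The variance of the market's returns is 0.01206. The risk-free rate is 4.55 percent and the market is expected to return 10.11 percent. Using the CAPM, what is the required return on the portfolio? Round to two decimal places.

β_Maddox = -0.00148 / 0.01206 = -0.1227
β_Ulmer = 0.01698 / 0.01206 = 1.4080
β_Wren = 0.01369 / 0.01206 = 1.1352
β_Holloway = 0.01581 / 0.01206 = 1.3109
β_Varden = 0.01204 / 0.01206 = 0.9983
β_Jory = 0.00368 / 0.01206 = 0.3051
β_P = Σ w_i β_i = 0.20×-0.1227 + 0.06×1.4080 + 0.22×1.1352 + 0.16×1.3109 + 0.15×0.9983 + 0.21×0.3051 = 0.7332
MRP = 10.11% − 4.55% = 5.56%
E(R_P) = R_f + β_P × MRP = 4.55% + 0.7332 × 5.56% = 8.63%

8.63%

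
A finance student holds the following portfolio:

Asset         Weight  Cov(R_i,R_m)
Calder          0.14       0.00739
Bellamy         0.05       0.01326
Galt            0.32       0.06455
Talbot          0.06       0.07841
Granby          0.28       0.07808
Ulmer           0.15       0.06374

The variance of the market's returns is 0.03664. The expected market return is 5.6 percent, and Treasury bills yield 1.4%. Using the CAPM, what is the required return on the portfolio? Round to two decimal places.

β_Calder = 0.00739 / 0.03664 = 0.2017
β_Bellamy = 0.01326 / 0.03664 = 0.3619
β_Galt = 0.06455 / 0.03664 = 1.7617
β_Talbot = 0.07841 / 0.03664 = 2.1400
β_Granby = 0.07808 / 0.03664 = 2.1310
β_Ulmer = 0.06374 / 0.03664 = 1.7396
β_P = Σ w_i β_i = 0.14×0.2017 + 0.05×0.3619 + 0.32×1.7617 + 0.06×2.1400 + 0.28×2.1310 + 0.15×1.7396 = 1.5961
MRP = 5.6% − 1.4% = 4.20%
E(R_P) = R_f + β_P × MRP = 1.4% + 1.5961 × 4.2% = 8.10%

8.10%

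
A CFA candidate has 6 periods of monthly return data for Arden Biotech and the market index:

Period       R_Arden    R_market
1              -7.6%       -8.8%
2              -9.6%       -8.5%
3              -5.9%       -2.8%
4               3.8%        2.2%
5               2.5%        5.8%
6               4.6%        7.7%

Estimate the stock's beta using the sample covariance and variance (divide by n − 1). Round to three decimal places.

0.850

Mean R_i = (-7.6 − 9.6 − 5.9 + 3.8 + 2.5 + 4.6) / 6 = -2.0333%
Mean R_m = (-8.8 − 8.5 − 2.8 + 2.2 + 5.8 + 7.7) / 6 = -0.7333%
Σ(R_i − R̄_i)(R_m − R̄_m) = 214.3333  ⇒  Cov = 214.3333 / 5 = 42.8667
Σ(R_m − R̄_m)² = 252.0733  ⇒  Var(R_m) = 252.0733 / 5 = 50.4147
β = Cov / Var(R_m) = 42.8667 / 50.4147 = 0.8503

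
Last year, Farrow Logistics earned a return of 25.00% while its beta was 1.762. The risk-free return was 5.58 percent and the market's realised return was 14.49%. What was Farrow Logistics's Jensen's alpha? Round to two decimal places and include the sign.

+3.72%

Market excess return = 14.49% − 5.58% = 8.91%
CAPM benchmark = R_f + β(R_m − R_f) = 5.58% + 1.762 × 8.91% = 21.27942%
α = actual − benchmark = 25.00% − 21.27942% = +3.72%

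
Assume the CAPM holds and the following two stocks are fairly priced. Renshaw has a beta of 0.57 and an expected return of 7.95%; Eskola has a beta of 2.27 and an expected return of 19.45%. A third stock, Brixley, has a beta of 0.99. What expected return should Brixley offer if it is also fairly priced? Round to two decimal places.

MRP (SML slope) = (19.45% − 7.95%) / (2.27 − 0.57) = 11.50% / 1.70 = 6.7647%
R_f (intercept) = 7.95% − 0.57 × 6.7647% = 4.0941%
E(R_Brixley) = R_f + β × MRP = 4.0941% + 0.99 × 6.7647% = 10.79%

10.79%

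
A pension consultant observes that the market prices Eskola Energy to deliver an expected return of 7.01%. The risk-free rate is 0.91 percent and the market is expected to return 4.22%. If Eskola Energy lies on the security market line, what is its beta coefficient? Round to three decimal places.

1.843

MRP = 4.22% − 0.91% = 3.31%
β = (E(R) − R_f) / MRP = (7.01% − 0.91%) / 3.31% = 6.10% / 3.31% = 1.843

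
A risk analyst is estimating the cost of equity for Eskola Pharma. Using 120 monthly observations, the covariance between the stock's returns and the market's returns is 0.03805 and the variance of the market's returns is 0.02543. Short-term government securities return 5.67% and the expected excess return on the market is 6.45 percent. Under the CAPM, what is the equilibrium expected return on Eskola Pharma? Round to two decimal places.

15.32%

β = Cov(R_i, R_m) / Var(R_m) = 0.03805 / 0.02543 = 1.4963
E(R) = R_f + β × MRP = 5.67% + 1.4963 × 6.45% = 15.32%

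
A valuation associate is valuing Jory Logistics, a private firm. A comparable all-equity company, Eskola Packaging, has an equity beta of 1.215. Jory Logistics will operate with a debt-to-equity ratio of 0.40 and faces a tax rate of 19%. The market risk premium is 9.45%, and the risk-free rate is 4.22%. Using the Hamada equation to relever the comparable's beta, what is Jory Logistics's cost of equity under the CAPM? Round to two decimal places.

β_L = β_U × [1 + (1 − t)(D/E)] = 1.215 × [1 + (1 − 0.19) × 0.40]
    = 1.215 × [1 + 0.81 × 0.40] = 1.215 × 1.3240 = 1.6087
E(R) = R_f + β_L × MRP = 4.22% + 1.6087 × 9.45% = 19.42%

19.42%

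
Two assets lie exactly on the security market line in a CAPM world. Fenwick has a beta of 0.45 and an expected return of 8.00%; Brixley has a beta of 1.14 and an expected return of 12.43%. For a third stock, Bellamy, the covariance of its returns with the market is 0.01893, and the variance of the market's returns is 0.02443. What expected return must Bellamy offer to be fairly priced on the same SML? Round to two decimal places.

10.09%

MRP = (12.43% − 8.00%) / (1.14 − 0.45) = 6.4203%
R_f = 8.00% − 0.45 × 6.4203% = 5.1109%
β_Bellamy = Cov / Var(R_m) = 0.01893 / 0.02443 = 0.7749
E(R_Bellamy) = R_f + β × MRP = 5.1109% + 0.7749 × 6.4203% = 10.09%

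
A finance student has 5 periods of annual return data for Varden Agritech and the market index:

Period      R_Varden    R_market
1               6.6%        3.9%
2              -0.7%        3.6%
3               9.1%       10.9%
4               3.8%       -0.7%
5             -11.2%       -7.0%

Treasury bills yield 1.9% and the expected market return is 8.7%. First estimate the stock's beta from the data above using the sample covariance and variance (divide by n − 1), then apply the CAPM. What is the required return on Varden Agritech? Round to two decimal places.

Mean R_i = (6.6 − 0.7 + 9.1 + 3.8 − 11.2) / 5 = 1.5200%
Mean R_m = (3.9 + 3.6 + 10.9 − 0.7 − 7.0) / 5 = 2.1400%
Σ(R_i − R̄_i)(R_m − R̄_m) = 181.8860  ⇒  Cov = 181.8860 / 4 = 45.4715
Σ(R_m − R̄_m)² = 173.5720  ⇒  Var(R_m) = 173.5720 / 4 = 43.3930
β = Cov / Var(R_m) = 45.4715 / 43.3930 = 1.0479
MRP = 8.7% − 1.9% = 6.80%
E(R) = R_f + β × MRP = 1.9% + 1.0479 × 6.8% = 9.03%

9.03%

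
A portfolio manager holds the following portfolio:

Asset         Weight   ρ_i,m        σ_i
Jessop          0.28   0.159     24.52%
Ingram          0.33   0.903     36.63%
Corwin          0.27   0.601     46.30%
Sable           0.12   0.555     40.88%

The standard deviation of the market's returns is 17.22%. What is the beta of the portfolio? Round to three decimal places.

1.292

β_Jessop = 0.159 × 24.52% / 17.22% = 0.2264
β_Ingram = 0.903 × 36.63% / 17.22% = 1.9208
β_Corwin = 0.601 × 46.30% / 17.22% = 1.6159
β_Sable = 0.555 × 40.88% / 17.22% = 1.3176
β_P = Σ w_i β_i = 0.28×0.2264 + 0.33×1.9208 + 0.27×1.6159 + 0.12×1.3176 = 1.2917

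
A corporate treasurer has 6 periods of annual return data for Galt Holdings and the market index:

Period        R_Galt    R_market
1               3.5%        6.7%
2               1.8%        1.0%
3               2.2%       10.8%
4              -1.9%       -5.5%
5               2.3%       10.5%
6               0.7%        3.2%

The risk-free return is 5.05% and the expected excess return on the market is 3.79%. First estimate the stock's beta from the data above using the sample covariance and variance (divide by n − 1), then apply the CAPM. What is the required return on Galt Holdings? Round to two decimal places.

5.98%

Mean R_i = (3.5 + 1.8 + 2.2 − 1.9 + 2.3 + 0.7) / 6 = 1.4333%
Mean R_m = (6.7 + 1.0 + 10.8 − 5.5 + 10.5 + 3.2) / 6 = 4.4500%
Σ(R_i − R̄_i)(R_m − R̄_m) = 47.5800  ⇒  Cov = 47.5800 / 5 = 9.5160
Σ(R_m − R̄_m)² = 194.4550  ⇒  Var(R_m) = 194.4550 / 5 = 38.8910
β = Cov / Var(R_m) = 9.5160 / 38.8910 = 0.2447
E(R) = R_f + β × MRP = 5.05% + 0.2447 × 3.79% = 5.98%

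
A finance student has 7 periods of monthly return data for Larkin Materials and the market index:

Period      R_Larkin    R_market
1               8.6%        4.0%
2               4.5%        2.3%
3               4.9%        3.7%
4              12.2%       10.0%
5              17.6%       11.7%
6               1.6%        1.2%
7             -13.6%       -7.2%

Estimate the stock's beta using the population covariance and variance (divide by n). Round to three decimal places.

Mean R_i = (8.6 + 4.5 + 4.9 + 12.2 + 17.6 + 1.6 − 13.6) / 7 = 5.1143%
Mean R_m = (4.0 + 2.3 + 3.7 + 10.0 + 11.7 + 1.2 − 7.2) / 7 = 3.6714%
Σ(R_i − R̄_i)(R_m − R̄_m) = 359.2029  ⇒  Cov = 359.2029 / 7 = 51.3147
Σ(R_m − R̄_m)² = 230.7943  ⇒  Var(R_m) = 230.7943 / 7 = 32.9706
β = Cov / Var(R_m) = 51.3147 / 32.9706 = 1.5564

1.556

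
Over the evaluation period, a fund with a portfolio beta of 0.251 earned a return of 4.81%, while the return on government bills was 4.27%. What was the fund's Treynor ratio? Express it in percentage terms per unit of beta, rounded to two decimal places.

2.15%

Treynor = (R_P − R_f) / β_P = (4.81% − 4.27%) / 0.2510 = 0.54% / 0.2510 = 2.15%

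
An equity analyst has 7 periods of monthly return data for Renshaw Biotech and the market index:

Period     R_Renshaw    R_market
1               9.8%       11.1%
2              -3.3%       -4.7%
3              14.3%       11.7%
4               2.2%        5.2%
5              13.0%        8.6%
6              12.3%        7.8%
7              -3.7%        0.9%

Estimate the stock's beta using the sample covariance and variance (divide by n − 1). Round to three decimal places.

Mean R_i = (9.8 − 3.3 + 14.3 + 2.2 + 13.0 + 12.3 − 3.7) / 7 = 6.3714%
Mean R_m = (11.1 − 4.7 + 11.7 + 5.2 + 8.6 + 7.8 + 0.9) / 7 = 5.8000%
Σ(R_i − R̄_i)(R_m − R̄_m) = 248.7700  ⇒  Cov = 248.7700 / 6 = 41.4617
Σ(R_m − R̄_m)² = 209.3600  ⇒  Var(R_m) = 209.3600 / 6 = 34.8933
β = Cov / Var(R_m) = 41.4617 / 34.8933 = 1.1882

1.188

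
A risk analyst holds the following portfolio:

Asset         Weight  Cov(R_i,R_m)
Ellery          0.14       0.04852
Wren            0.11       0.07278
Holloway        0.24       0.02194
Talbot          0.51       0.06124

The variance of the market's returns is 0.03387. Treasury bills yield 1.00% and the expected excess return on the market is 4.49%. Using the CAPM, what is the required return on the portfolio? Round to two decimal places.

β_Ellery = 0.04852 / 0.03387 = 1.4325
β_Wren = 0.07278 / 0.03387 = 2.1488
β_Holloway = 0.02194 / 0.03387 = 0.6478
β_Talbot = 0.06124 / 0.03387 = 1.8081
β_P = Σ w_i β_i = 0.14×1.4325 + 0.11×2.1488 + 0.24×0.6478 + 0.51×1.8081 = 1.5145
E(R_P) = R_f + β_P × MRP = 1.00% + 1.5145 × 4.49% = 7.80%

7.80%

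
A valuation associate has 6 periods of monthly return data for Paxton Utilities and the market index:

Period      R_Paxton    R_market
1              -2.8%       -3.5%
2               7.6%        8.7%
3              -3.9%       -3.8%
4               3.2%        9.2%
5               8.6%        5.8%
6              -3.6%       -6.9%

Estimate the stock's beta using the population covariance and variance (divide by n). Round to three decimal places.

0.713

Mean R_i = (-2.8 + 7.6 − 3.9 + 3.2 + 8.6 − 3.6) / 6 = 1.5167%
Mean R_m = (-3.5 + 8.7 − 3.8 + 9.2 + 5.8 − 6.9) / 6 = 1.5833%
Σ(R_i − R̄_i)(R_m − R̄_m) = 180.4917  ⇒  Cov = 180.4917 / 6 = 30.0820
Σ(R_m − R̄_m)² = 253.2283  ⇒  Var(R_m) = 253.2283 / 6 = 42.2047
β = Cov / Var(R_m) = 30.0820 / 42.2047 = 0.7128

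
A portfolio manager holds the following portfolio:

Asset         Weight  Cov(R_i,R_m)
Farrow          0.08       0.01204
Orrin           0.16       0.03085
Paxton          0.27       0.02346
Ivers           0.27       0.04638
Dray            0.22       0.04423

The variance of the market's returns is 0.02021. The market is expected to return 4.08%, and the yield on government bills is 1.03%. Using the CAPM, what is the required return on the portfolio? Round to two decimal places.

β_Farrow = 0.01204 / 0.02021 = 0.5957
β_Orrin = 0.03085 / 0.02021 = 1.5265
β_Paxton = 0.02346 / 0.02021 = 1.1608
β_Ivers = 0.04638 / 0.02021 = 2.2949
β_Dray = 0.04423 / 0.02021 = 2.1885
β_P = Σ w_i β_i = 0.08×0.5957 + 0.16×1.5265 + 0.27×1.1608 + 0.27×2.2949 + 0.22×2.1885 = 1.7064
MRP = 4.08% − 1.03% = 3.05%
E(R_P) = R_f + β_P × MRP = 1.03% + 1.7064 × 3.05% = 6.23%

6.23%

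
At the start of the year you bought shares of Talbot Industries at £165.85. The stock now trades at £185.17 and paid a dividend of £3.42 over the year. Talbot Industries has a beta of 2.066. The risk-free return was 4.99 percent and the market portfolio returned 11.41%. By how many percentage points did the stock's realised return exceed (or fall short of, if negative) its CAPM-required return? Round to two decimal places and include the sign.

Realised HPR = (P1 + D1 − P0) / P0 = (185.17 + 3.42 − 165.85) / 165.85 = 22.74 / 165.85 = 13.7112%
MRP = 11.41% − 4.99% = 6.42%
CAPM required = R_f + β·MRP = 4.99% + 2.066 × 6.42% = 18.25372%
α = realised − required = 13.7112% − 18.25372% = -4.54%

-4.54%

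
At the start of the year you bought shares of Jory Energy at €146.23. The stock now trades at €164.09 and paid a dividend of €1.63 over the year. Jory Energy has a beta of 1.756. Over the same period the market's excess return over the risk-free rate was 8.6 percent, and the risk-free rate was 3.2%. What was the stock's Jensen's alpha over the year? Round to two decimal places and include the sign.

Realised HPR = (P1 + D1 − P0) / P0 = (164.09 + 1.63 − 146.23) / 146.23 = 19.49 / 146.23 = 13.3283%
CAPM required = R_f + β·MRP = 3.2% + 1.756 × 8.6% = 18.3016%
α = realised − required = 13.3283% − 18.3016% = -4.97%

-4.97%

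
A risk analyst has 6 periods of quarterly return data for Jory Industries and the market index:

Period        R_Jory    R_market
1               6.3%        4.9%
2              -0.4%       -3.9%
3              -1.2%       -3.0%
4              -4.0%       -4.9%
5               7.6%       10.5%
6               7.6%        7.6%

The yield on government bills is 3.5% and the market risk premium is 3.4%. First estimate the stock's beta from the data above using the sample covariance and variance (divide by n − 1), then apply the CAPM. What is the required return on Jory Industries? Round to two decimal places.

Mean R_i = (6.3 − 0.4 − 1.2 − 4.0 + 7.6 + 7.6) / 6 = 2.6500%
Mean R_m = (4.9 − 3.9 − 3.0 − 4.9 + 10.5 + 7.6) / 6 = 1.8667%
Σ(R_i − R̄_i)(R_m − R̄_m) = 163.5100  ⇒  Cov = 163.5100 / 5 = 32.7020
Σ(R_m − R̄_m)² = 219.3333  ⇒  Var(R_m) = 219.3333 / 5 = 43.8667
β = Cov / Var(R_m) = 32.7020 / 43.8667 = 0.7455
E(R) = R_f + β × MRP = 3.5% + 0.7455 × 3.4% = 6.03%

6.03%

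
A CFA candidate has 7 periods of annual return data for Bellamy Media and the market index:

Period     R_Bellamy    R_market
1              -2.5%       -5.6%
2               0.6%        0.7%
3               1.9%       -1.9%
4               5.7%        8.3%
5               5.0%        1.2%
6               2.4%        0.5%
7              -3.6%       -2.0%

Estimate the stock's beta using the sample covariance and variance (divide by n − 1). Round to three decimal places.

Mean R_i = (-2.5 + 0.6 + 1.9 + 5.7 + 5.0 + 2.4 − 3.6) / 7 = 1.3571%
Mean R_m = (-5.6 + 0.7 − 1.9 + 8.3 + 1.2 + 0.5 − 2.0) / 7 = 0.1714%
Σ(R_i − R̄_i)(R_m − R̄_m) = 70.8914  ⇒  Cov = 70.8914 / 6 = 11.8152
Σ(R_m − R̄_m)² = 109.8343  ⇒  Var(R_m) = 109.8343 / 6 = 18.3057
β = Cov / Var(R_m) = 11.8152 / 18.3057 = 0.6454

0.645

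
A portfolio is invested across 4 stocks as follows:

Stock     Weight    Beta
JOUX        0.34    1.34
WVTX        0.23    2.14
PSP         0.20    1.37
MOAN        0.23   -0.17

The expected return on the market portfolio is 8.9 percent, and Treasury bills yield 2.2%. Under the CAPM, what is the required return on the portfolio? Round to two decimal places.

β_P = Σ w_i β_i = 0.34×1.34 + 0.23×2.14 + 0.20×1.37 + 0.23×-0.17 = 1.1827
MRP = 8.9% − 2.2% = 6.70%
E(R_P) = R_f + β_P × MRP = 2.2% + 1.1827 × 6.7% = 10.12%

10.12%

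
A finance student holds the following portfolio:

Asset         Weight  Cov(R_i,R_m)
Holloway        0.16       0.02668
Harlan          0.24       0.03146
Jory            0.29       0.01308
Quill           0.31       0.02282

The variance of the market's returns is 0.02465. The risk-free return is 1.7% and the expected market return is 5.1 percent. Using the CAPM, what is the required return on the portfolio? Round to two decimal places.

4.83%

β_Holloway = 0.02668 / 0.02465 = 1.0824
β_Harlan = 0.03146 / 0.02465 = 1.2763
β_Jory = 0.01308 / 0.02465 = 0.5306
β_Quill = 0.02282 / 0.02465 = 0.9258
β_P = Σ w_i β_i = 0.16×1.0824 + 0.24×1.2763 + 0.29×0.5306 + 0.31×0.9258 = 0.9204
MRP = 5.1% − 1.7% = 3.40%
E(R_P) = R_f + β_P × MRP = 1.7% + 0.9204 × 3.4% = 4.83%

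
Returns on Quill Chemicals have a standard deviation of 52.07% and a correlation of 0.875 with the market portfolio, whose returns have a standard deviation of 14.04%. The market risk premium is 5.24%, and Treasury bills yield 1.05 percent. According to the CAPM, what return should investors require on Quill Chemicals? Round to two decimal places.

β = ρ × σ_i / σ_m = 0.875 × 52.07% / 14.04% = 3.2451
E(R) = 1.05% + 3.2451 × 5.24% = 18.05%

18.05%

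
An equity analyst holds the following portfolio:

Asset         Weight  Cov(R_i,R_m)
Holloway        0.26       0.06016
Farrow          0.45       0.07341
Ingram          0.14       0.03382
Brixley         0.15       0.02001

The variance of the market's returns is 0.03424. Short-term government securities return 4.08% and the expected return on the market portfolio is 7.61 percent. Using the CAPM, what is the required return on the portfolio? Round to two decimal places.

β_Holloway = 0.06016 / 0.03424 = 1.7570
β_Farrow = 0.07341 / 0.03424 = 2.1440
β_Ingram = 0.03382 / 0.03424 = 0.9877
β_Brixley = 0.02001 / 0.03424 = 0.5844
β_P = Σ w_i β_i = 0.26×1.7570 + 0.45×2.1440 + 0.14×0.9877 + 0.15×0.5844 = 1.6476
MRP = 7.61% − 4.08% = 3.53%
E(R_P) = R_f + β_P × MRP = 4.08% + 1.6476 × 3.53% = 9.90%

9.90%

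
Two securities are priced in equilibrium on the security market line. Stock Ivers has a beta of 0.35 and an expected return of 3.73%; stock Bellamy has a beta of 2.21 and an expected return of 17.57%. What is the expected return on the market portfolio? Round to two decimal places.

8.57%

Both satisfy E(R) = R_f + β·MRP, so the slope of the SML is
MRP = (17.57% − 3.73%) / (2.21 − 0.35) = 13.84% / 1.86 = 7.4409%
R_f = E(R_Ivers) − β_Ivers·MRP = 3.73% − 0.35 × 7.4409% = 1.1257%
E(R_m) = R_f + MRP = 1.1257% + 7.4409% = 8.57%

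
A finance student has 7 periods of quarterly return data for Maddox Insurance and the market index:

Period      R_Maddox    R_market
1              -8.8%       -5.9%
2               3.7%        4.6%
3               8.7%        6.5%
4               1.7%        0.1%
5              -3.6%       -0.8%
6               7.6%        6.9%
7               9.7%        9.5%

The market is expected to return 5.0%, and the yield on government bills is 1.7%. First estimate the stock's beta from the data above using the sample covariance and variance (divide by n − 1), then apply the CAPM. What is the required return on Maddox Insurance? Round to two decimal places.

5.80%

Mean R_i = (-8.8 + 3.7 + 8.7 + 1.7 − 3.6 + 7.6 + 9.7) / 7 = 2.7143%
Mean R_m = (-5.9 + 4.6 + 6.5 + 0.1 − 0.8 + 6.9 + 9.5) / 7 = 2.9857%
Σ(R_i − R̄_i)(R_m − R̄_m) = 216.4014  ⇒  Cov = 216.4014 / 6 = 36.0669
Σ(R_m − R̄_m)² = 174.3286  ⇒  Var(R_m) = 174.3286 / 6 = 29.0548
β = Cov / Var(R_m) = 36.0669 / 29.0548 = 1.2413
MRP = 5.0% − 1.7% = 3.30%
E(R) = R_f + β × MRP = 1.7% + 1.2413 × 3.3% = 5.80%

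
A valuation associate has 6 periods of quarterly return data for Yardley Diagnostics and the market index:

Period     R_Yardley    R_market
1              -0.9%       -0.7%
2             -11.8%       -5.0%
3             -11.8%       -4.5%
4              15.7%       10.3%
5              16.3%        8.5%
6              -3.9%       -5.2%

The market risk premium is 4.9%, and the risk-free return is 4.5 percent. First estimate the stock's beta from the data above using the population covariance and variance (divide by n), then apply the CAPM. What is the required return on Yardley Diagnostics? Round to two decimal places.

Mean R_i = (-0.9 − 11.8 − 11.8 + 15.7 + 16.3 − 3.9) / 6 = 0.6000%
Mean R_m = (-0.7 − 5.0 − 4.5 + 10.3 + 8.5 − 5.2) / 6 = 0.5667%
Σ(R_i − R̄_i)(R_m − R̄_m) = 431.2300  ⇒  Cov = 431.2300 / 6 = 71.8717
Σ(R_m − R̄_m)² = 249.1933  ⇒  Var(R_m) = 249.1933 / 6 = 41.5322
β = Cov / Var(R_m) = 71.8717 / 41.5322 = 1.7305
E(R) = R_f + β × MRP = 4.5% + 1.7305 × 4.9% = 12.98%

12.98%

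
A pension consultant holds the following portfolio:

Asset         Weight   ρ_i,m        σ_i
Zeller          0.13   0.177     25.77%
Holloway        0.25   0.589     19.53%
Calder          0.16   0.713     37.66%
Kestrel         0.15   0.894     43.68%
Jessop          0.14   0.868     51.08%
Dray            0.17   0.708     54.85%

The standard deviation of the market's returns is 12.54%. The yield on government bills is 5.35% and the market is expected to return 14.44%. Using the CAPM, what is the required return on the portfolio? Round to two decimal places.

24.51%

β_Zeller = 0.177 × 25.77% / 12.54% = 0.3637
β_Holloway = 0.589 × 19.53% / 12.54% = 0.9173
β_Calder = 0.713 × 37.66% / 12.54% = 2.1413
β_Kestrel = 0.894 × 43.68% / 12.54% = 3.1140
β_Jessop = 0.868 × 51.08% / 12.54% = 3.5357
β_Dray = 0.708 × 54.85% / 12.54% = 3.0968
β_P = Σ w_i β_i = 0.13×0.3637 + 0.25×0.9173 + 0.16×2.1413 + 0.15×3.1140 + 0.14×3.5357 + 0.17×3.0968 = 2.1078
MRP = 14.44% − 5.35% = 9.09%
E(R_P) = R_f + β_P × MRP = 5.35% + 2.1078 × 9.09% = 24.51%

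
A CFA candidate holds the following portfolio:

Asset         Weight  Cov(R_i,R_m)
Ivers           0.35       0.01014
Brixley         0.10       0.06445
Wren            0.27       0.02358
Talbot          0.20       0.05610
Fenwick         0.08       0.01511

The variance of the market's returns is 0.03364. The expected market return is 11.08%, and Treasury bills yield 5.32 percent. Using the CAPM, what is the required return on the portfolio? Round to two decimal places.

10.25%

β_Ivers = 0.01014 / 0.03364 = 0.3014
β_Brixley = 0.06445 / 0.03364 = 1.9159
β_Wren = 0.02358 / 0.03364 = 0.7010
β_Talbot = 0.05610 / 0.03364 = 1.6677
β_Fenwick = 0.01511 / 0.03364 = 0.4492
β_P = Σ w_i β_i = 0.35×0.3014 + 0.10×1.9159 + 0.27×0.7010 + 0.20×1.6677 + 0.08×0.4492 = 0.8558
MRP = 11.08% − 5.32% = 5.76%
E(R_P) = R_f + β_P × MRP = 5.32% + 0.8558 × 5.76% = 10.25%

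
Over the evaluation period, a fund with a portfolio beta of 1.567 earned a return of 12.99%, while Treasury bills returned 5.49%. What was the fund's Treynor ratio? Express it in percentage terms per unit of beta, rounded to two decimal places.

4.79%

Treynor = (R_P − R_f) / β_P = (12.99% − 5.49%) / 1.5670 = 7.50% / 1.5670 = 4.79%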